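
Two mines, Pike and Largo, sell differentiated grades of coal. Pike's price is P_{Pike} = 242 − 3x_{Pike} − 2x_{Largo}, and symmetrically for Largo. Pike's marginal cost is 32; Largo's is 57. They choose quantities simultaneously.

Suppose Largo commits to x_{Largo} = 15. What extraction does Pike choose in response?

Mine Pike's profit: π = x_{Pike}(242 − 3x_{Pike} − 2x_{Largo}) − 32x_{Pike}.
∂π/∂x_{Pike} = 210 − 6x_{Pike} − 2x_{Largo} = 0 ⇒ x_{Pike} = 35 − (1/3)x_{Largo}.
At x_{Largo} = 15: x_{Pike} = 35 − (1/3)·15 = 30.

30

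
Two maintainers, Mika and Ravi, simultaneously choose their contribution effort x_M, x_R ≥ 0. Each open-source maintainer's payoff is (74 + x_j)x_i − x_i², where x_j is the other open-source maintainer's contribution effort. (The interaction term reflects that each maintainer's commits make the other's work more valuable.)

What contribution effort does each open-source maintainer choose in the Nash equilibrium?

74

Mika's payoff is (74 + x_R)x_M − x_M².
∂π/∂x_M = 74 + x_R − 2x_M = 0, so x_M = 37 + 0.5x_R.
By symmetry x_R = x_M; substituting into the reaction function, 0.5x_M = 37 and x_M = 74.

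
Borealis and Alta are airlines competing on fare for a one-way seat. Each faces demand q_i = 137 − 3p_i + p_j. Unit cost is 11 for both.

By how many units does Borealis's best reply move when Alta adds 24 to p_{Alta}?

4

Borealis's profit: π = (p_{Borealis} − 11)(137 − 3p_{Borealis} + p_{Alta}).
∂π/∂p_{Borealis} = 170 − 6p_{Borealis} + p_{Alta} = 0 ⇒ p_{Borealis} = 85/3 + (1/6)p_{Alta}.
The reaction-function slope is 1/6, so a 24-unit rise in p_{Alta} moves p_{Borealis} by 1/6 × 24 = 4. Borealis's best response rises — the actions are strategic complements.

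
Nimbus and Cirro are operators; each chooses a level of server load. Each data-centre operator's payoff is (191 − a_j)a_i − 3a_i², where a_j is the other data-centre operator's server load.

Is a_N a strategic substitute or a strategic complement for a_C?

Nimbus's payoff is (191 − a_C)a_N − 3a_N².
∂π/∂a_N = 191 − a_C − 6a_N = 0, so a_N = 191/6 − (1/6)a_C.
The best-response slope da_N/da_C = −1/6 < 0: the reaction function is downward-sloping, so the choices are strategic substitutes.

strategic substitutes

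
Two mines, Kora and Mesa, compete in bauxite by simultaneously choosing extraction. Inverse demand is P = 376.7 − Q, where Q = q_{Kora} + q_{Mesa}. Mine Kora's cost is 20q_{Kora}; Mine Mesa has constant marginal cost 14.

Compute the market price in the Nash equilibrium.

Mine Kora's profit: π = q_{Kora}(376.7 − (q_{Kora} + q_{Mesa})) − 20q_{Kora}.
∂π/∂q_{Kora} = 356.7 − 2q_{Kora} − q_{Mesa} = 0, so q_{Kora} = 178.35 − 0.5q_{Mesa}.
By the same steps for Mesa: q_{Mesa} = 181.35 − 0.5q_{Kora}.
Solving the two reaction functions simultaneously: (1 − (−0.5)(−0.5))q_{Kora} = 178.35 − 0.5·181.35, so 0.75q_{Kora} = 87.675 and q_{Kora} = 116.9.
Then q_{Mesa} = 181.35 − 0.5·116.9 = 122.9.
Equilibrium price: P = 376.7 − 239.8 = 136.9.

136.9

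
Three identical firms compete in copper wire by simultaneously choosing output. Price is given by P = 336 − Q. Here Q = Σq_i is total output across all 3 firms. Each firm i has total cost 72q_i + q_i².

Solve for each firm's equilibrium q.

44

A representative firm's profit is π_i = q_i(336 − Q) − 72q_i − q_i², with Q = q_i + Σ_{j≠i} q_j.
First-order condition: 264 − 4q_i − Σ_{j≠i} q_j = 0.
In a symmetric equilibrium every firm chooses the same q, so Σ_{j≠i} q_j = 2q. The condition becomes 264 − 6q = 0, giving q = 264/6 = 44.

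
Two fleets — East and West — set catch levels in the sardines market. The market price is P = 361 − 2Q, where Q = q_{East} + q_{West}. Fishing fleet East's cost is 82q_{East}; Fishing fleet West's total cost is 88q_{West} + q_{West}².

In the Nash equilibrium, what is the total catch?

83.1

Fishing fleet East's profit: π = q_{East}(361 − 2(q_{East} + q_{West})) − 82q_{East}.
∂π/∂q_{East} = 279 − 4q_{East} − 2q_{West} = 0, so q_{East} = 69.75 − 0.5q_{West}.
For West: ∂π/∂q_{West} = 273 − 6q_{West} − 2q_{East} = 0 ⇒ q_{West} = 45.5 − (1/3)q_{East}.
Solving the two reaction functions simultaneously: (1 − (−0.5)(−1/3))q_{East} = 69.75 − 0.5·45.5, so (5/6)q_{East} = 47 and q_{East} = 56.4.
Then q_{West} = 45.5 − (1/3)·56.4 = 26.7.
Total catch: 56.4 + 26.7 = 83.1.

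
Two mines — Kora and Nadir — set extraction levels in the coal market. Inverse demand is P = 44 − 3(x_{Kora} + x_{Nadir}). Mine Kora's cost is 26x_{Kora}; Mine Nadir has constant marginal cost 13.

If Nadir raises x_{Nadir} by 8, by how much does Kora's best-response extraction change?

-4

Mine Kora's profit: π = x_{Kora}(44 − 3(x_{Kora} + x_{Nadir})) − 26x_{Kora}.
∂π/∂x_{Kora} = 18 − 6x_{Kora} − 3x_{Nadir} = 0, so x_{Kora} = 3 − 0.5x_{Nadir}.
The reaction-function slope is −0.5, so an 8-unit rise in x_{Nadir} moves x_{Kora} by −0.5 × 8 = −4. Kora's best response falls — the actions are strategic substitutes.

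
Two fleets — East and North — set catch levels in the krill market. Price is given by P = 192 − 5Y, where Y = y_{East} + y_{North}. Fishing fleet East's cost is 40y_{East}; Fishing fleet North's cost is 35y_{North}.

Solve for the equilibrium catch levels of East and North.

9.8, 10.8

Fishing fleet East's profit: π = y_{East}(192 − 5(y_{East} + y_{North})) − 40y_{East}.
∂π/∂y_{East} = 152 − 10y_{East} − 5y_{North} = 0, so y_{East} = 15.2 − 0.5y_{North}.
By the same steps for North: y_{North} = 15.7 − 0.5y_{East}.
Solving the two reaction functions simultaneously: (1 − (−0.5)(−0.5))y_{East} = 15.2 − 0.5·15.7, so 0.75y_{East} = 7.35 and y_{East} = 9.8.
Then y_{North} = 15.7 − 0.5·9.8 = 10.8.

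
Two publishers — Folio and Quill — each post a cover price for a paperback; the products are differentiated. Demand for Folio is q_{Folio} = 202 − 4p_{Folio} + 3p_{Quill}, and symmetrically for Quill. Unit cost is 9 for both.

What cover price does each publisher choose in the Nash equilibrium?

47.6

Folio's profit: π = (p_{Folio} − 9)(202 − 4p_{Folio} + 3p_{Quill}).
∂π/∂p_{Folio} = 238 − 8p_{Folio} + 3p_{Quill} = 0 ⇒ p_{Folio} = 29.75 + 0.375p_{Quill}.
Setting p_{Folio} = p_{Quill} in the reaction function: p_{Folio} = 29.75 + 0.375p_{Folio}, so p_{Folio} = 29.75 / 0.625 = 47.6.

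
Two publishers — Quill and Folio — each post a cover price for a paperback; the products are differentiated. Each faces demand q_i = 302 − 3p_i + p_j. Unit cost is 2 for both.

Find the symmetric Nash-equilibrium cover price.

Quill's profit: π = (p_{Quill} − 2)(302 − 3p_{Quill} + p_{Folio}).
∂π/∂p_{Quill} = 308 − 6p_{Quill} + p_{Folio} = 0 ⇒ p_{Quill} = 154/3 + (1/6)p_{Folio}.
Setting p_{Quill} = p_{Folio} in the reaction function: p_{Quill} = 154/3 + (1/6)p_{Quill}, so p_{Quill} = (154/3) / (5/6) = 61.6.

61.6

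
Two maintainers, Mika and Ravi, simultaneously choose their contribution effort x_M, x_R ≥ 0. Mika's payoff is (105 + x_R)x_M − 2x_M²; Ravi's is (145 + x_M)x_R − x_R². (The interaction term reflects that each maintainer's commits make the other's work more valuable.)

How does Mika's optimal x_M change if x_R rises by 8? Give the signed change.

2

Expanding Mika's payoff: 105x_M + x_Rx_M − 2x_M².
∂π/∂x_M = 105 + x_R − 4x_M = 0, so x_M = 26.25 + 0.25x_R.
The reaction-function slope is 0.25, so an 8-unit rise in x_R moves x_M by 0.25 × 8 = 2. Mika's best response rises — the actions are strategic complements.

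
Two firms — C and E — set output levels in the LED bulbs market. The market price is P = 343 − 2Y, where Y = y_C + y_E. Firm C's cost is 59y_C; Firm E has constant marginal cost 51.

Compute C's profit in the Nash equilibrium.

Firm C's profit: π = y_C(343 − 2(y_C + y_E)) − 59y_C.
∂π/∂y_C = 284 − 4y_C − 2y_E = 0, so y_C = 71 − 0.5y_E.
By the same steps for E: y_E = 73 − 0.5y_C.
Substituting the second reaction function into the first: y_C = 71 − 0.5(73 − 0.5y_C), which gives 0.75y_C = 34.5 ⇒ y_C = 46.
Then y_E = 73 − 0.5·46 = 50.
Price P = 343 − 2·96 = 151.
C's profit: (151 − 59)·46 = 4232.

4232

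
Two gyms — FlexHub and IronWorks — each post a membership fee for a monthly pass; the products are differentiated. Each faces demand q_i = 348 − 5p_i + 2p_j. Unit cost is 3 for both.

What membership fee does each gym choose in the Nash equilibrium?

45.375

FlexHub's profit: π = (p_{FlexHub} − 3)(348 − 5p_{FlexHub} + 2p_{IronWorks}).
∂π/∂p_{FlexHub} = 363 − 10p_{FlexHub} + 2p_{IronWorks} = 0 ⇒ p_{FlexHub} = 36.3 + 0.2p_{IronWorks}.
Setting p_{FlexHub} = p_{IronWorks} in the reaction function: p_{FlexHub} = 36.3 + 0.2p_{FlexHub}, so p_{FlexHub} = 36.3 / 0.8 = 45.375.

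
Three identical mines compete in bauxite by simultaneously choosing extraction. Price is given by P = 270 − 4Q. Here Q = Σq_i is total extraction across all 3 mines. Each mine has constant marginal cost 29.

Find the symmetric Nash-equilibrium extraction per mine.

A representative mine's profit is π_i = q_i(270 − 4Q) − 29q_i, with Q = q_i + Σ_{j≠i} q_j.
First-order condition: 241 − 8q_i − 4Σ_{j≠i} q_j = 0.
In a symmetric equilibrium every mine chooses the same q, so Σ_{j≠i} q_j = 2q. The condition becomes 241 − 16q = 0, giving q = 241/16 = 15.0625.

15.0625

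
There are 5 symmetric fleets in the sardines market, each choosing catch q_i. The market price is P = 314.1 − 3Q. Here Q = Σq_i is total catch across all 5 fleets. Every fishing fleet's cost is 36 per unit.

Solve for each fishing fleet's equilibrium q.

A representative fishing fleet's profit is π_i = q_i(314.1 − 3Q) − 36q_i, with Q = q_i + Σ_{j≠i} q_j.
First-order condition: 278.1 − 6q_i − 3Σ_{j≠i} q_j = 0.
Imposing symmetry (q_j = q for all j) turns Σ_{j≠i} q_j into 4q, so 278.1 = 18q and q = 15.45.

15.45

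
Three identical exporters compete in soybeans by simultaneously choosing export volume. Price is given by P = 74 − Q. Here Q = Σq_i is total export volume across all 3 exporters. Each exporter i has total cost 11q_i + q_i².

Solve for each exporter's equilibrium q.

A representative exporter's profit is π_i = q_i(74 − Q) − 11q_i − q_i², with Q = q_i + Σ_{j≠i} q_j.
First-order condition: 63 − 4q_i − Σ_{j≠i} q_j = 0.
In a symmetric equilibrium every exporter chooses the same q, so Σ_{j≠i} q_j = 2q. The condition becomes 63 − 6q = 0, giving q = 63/6 = 10.5.

10.5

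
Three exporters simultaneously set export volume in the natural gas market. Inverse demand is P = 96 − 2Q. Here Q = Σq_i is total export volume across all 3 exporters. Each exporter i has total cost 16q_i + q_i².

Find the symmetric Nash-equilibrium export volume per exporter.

8

A representative exporter's profit is π_i = q_i(96 − 2Q) − 16q_i − q_i², with Q = q_i + Σ_{j≠i} q_j.
First-order condition: 80 − 6q_i − 2Σ_{j≠i} q_j = 0.
Imposing symmetry (q_j = q for all j) turns Σ_{j≠i} q_j into 2q, so 80 = 10q and q = 8.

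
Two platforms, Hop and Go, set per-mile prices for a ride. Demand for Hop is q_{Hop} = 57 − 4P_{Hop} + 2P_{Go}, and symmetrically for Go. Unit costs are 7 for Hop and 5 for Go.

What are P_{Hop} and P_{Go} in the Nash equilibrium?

Hop's profit: π = (P_{Hop} − 7)(57 − 4P_{Hop} + 2P_{Go}).
∂π/∂P_{Hop} = 85 − 8P_{Hop} + 2P_{Go} = 0 ⇒ P_{Hop} = 10.625 + 0.25P_{Go}.
Similarly P_{Go} = 9.625 + 0.25P_{Hop}.
Solving the two reaction functions simultaneously: (1 − (0.25)(0.25))P_{Hop} = 10.625 + 0.25·9.625, so 0.9375P_{Hop} = 417/32 and P_{Hop} = 13.9.
Then P_{Go} = 9.625 + 0.25·13.9 = 13.1.

13.9, 13.1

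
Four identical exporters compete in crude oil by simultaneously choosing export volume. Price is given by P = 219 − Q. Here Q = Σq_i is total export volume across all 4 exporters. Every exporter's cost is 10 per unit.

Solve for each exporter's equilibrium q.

A representative exporter's profit is π_i = q_i(219 − Q) − 10q_i, with Q = q_i + Σ_{j≠i} q_j.
First-order condition: 209 − 2q_i − Σ_{j≠i} q_j = 0.
Imposing symmetry (q_j = q for all j) turns Σ_{j≠i} q_j into 3q, so 209 = 5q and q = 41.8.

41.8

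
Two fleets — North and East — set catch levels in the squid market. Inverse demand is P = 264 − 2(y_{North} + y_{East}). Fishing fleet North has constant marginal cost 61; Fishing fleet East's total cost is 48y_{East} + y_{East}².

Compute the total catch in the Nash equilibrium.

62.2

Fishing fleet North's profit: π = y_{North}(264 − 2(y_{North} + y_{East})) − 61y_{North}.
∂π/∂y_{North} = 203 − 4y_{North} − 2y_{East} = 0, so y_{North} = 50.75 − 0.5y_{East}.
For East: ∂π/∂y_{East} = 216 − 6y_{East} − 2y_{North} = 0 ⇒ y_{East} = 36 − (1/3)y_{North}.
Plugging y_{East} into North's best response: y_{North} = 50.75 − 0.5(36 − (1/3)y_{North}) ⇒ (5/6)y_{North} = 32.75, so y_{North} = 39.3.
Then y_{East} = 36 − (1/3)·39.3 = 22.9.
Total catch: 39.3 + 22.9 = 62.2.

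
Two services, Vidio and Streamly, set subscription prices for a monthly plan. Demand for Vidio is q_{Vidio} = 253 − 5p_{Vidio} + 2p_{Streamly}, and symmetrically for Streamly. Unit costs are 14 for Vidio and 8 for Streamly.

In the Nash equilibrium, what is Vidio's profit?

3315.3125

Vidio's profit: π = (p_{Vidio} − 14)(253 − 5p_{Vidio} + 2p_{Streamly}).
∂π/∂p_{Vidio} = 323 − 10p_{Vidio} + 2p_{Streamly} = 0 ⇒ p_{Vidio} = 32.3 + 0.2p_{Streamly}.
Similarly p_{Streamly} = 29.3 + 0.2p_{Vidio}.
Substituting the second reaction function into the first: p_{Vidio} = 32.3 + 0.2(29.3 + 0.2p_{Vidio}), which gives 0.96p_{Vidio} = 38.16 ⇒ p_{Vidio} = 39.75.
Then p_{Streamly} = 29.3 + 0.2·39.75 = 37.25.
q_{Vidio} = 253 − 5·39.75 + 2·37.25 = 128.75.
Profit = (39.75 − 14)·128.75 = 3315.3125.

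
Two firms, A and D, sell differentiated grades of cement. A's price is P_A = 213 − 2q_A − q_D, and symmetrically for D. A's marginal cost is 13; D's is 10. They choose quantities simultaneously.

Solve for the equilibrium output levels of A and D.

39.8, 40.8

Firm A's profit: π = q_A(213 − 2q_A − q_D) − 13q_A.
∂π/∂q_A = 200 − 4q_A − q_D = 0 ⇒ q_A = 50 − 0.25q_D.
Similarly q_D = 50.75 − 0.25q_A.
Solving the two reaction functions simultaneously: (1 − (−0.25)(−0.25))q_A = 50 − 0.25·50.75, so 0.9375q_A = 37.3125 and q_A = 39.8.
Then q_D = 50.75 − 0.25·39.8 = 40.8.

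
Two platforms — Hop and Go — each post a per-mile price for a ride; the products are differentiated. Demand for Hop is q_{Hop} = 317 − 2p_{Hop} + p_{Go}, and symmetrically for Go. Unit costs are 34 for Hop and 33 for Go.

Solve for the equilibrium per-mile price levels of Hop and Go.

Hop's profit: π = (p_{Hop} − 34)(317 − 2p_{Hop} + p_{Go}).
∂π/∂p_{Hop} = 385 − 4p_{Hop} + p_{Go} = 0 ⇒ p_{Hop} = 96.25 + 0.25p_{Go}.
Similarly p_{Go} = 95.75 + 0.25p_{Hop}.
Solving the two reaction functions simultaneously: (1 − (0.25)(0.25))p_{Hop} = 96.25 + 0.25·95.75, so 0.9375p_{Hop} = 120.1875 and p_{Hop} = 128.2.
Then p_{Go} = 95.75 + 0.25·128.2 = 127.8.

128.2, 127.8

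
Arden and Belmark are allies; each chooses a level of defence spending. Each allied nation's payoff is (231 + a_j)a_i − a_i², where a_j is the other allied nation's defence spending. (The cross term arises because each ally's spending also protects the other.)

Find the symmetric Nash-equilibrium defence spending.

Arden's payoff is (231 + a_B)a_A − a_A².
∂π/∂a_A = 231 + a_B − 2a_A = 0, so a_A = 115.5 + 0.5a_B.
Setting a_A = a_B in the reaction function: a_A = 115.5 + 0.5a_A, so a_A = 115.5 / 0.5 = 231.

231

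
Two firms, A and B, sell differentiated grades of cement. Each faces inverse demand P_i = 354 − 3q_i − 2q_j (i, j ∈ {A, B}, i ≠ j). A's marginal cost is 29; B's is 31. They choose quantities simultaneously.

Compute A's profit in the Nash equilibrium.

4981.6875

Firm A's profit: π = q_A(354 − 3q_A − 2q_B) − 29q_A.
∂π/∂q_A = 325 − 6q_A − 2q_B = 0 ⇒ q_A = 325/6 − (1/3)q_B.
Similarly q_B = 323/6 − (1/3)q_A.
Plugging q_B into A's best response: q_A = 325/6 − (1/3)(323/6 − (1/3)q_A) ⇒ (8/9)q_A = 326/9, so q_A = 40.75.
Then q_B = 323/6 − (1/3)·40.75 = 40.25.
P_A = 354 − 3·40.75 − 2·40.25 = 151.25.
Profit = (151.25 − 29)·40.75 = 4981.6875.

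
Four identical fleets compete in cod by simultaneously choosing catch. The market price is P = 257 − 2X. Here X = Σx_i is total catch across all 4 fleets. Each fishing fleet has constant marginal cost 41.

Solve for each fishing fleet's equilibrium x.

21.6

A representative fishing fleet's profit is π_i = x_i(257 − 2X) − 41x_i, with X = x_i + Σ_{j≠i} x_j.
First-order condition: 216 − 4x_i − 2Σ_{j≠i} x_j = 0.
Imposing symmetry (x_j = x for all j) turns Σ_{j≠i} x_j into 3x, so 216 = 10x and x = 21.6.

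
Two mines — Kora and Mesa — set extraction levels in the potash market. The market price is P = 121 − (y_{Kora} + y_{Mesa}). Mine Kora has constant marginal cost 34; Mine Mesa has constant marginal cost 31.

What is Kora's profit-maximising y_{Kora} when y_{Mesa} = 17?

35

Mine Kora's profit: π = y_{Kora}(121 − (y_{Kora} + y_{Mesa})) − 34y_{Kora}.
∂π/∂y_{Kora} = 87 − 2y_{Kora} − y_{Mesa} = 0, so y_{Kora} = 43.5 − 0.5y_{Mesa}.
At y_{Mesa} = 17: y_{Kora} = 43.5 − 0.5·17 = 35.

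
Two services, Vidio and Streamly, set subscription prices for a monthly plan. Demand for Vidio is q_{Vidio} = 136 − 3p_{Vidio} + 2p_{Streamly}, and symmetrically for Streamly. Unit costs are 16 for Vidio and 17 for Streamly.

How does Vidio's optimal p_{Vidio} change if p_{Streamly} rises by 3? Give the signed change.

Vidio's profit: π = (p_{Vidio} − 16)(136 − 3p_{Vidio} + 2p_{Streamly}).
∂π/∂p_{Vidio} = 184 − 6p_{Vidio} + 2p_{Streamly} = 0 ⇒ p_{Vidio} = 92/3 + (1/3)p_{Streamly}.
The reaction-function slope is 1/3, so a 3-unit rise in p_{Streamly} moves p_{Vidio} by 1/3 × 3 = 1. Vidio's best response rises — the actions are strategic complements.

1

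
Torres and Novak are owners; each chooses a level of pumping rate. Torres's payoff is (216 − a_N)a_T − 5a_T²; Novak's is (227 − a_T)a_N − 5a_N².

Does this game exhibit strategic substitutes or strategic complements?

Expanding Torres's payoff: 216a_T − a_Na_T − 5a_T².
∂π/∂a_T = 216 − a_N − 10a_T = 0, so a_T = 21.6 − 0.1a_N.
The best-response slope da_T/da_N = −0.1 < 0: the reaction function is downward-sloping, so the choices are strategic substitutes.

strategic substitutes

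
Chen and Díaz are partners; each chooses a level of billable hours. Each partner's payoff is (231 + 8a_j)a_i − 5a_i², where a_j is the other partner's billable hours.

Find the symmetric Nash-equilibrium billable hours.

115.5

Chen's payoff is (231 + 8a_D)a_C − 5a_C².
∂π/∂a_C = 231 + 8a_D − 10a_C = 0, so a_C = 23.1 + 0.8a_D.
Setting a_C = a_D in the reaction function: a_C = 23.1 + 0.8a_C, so a_C = 23.1 / 0.2 = 115.5.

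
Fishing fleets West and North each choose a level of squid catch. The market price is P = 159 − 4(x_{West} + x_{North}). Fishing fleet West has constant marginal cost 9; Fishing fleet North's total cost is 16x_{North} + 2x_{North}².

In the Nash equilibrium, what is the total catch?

Fishing fleet West's profit: π = x_{West}(159 − 4(x_{West} + x_{North})) − 9x_{West}.
∂π/∂x_{West} = 150 − 8x_{West} − 4x_{North} = 0, so x_{West} = 18.75 − 0.5x_{North}.
For North: ∂π/∂x_{North} = 143 − 12x_{North} − 4x_{West} = 0 ⇒ x_{North} = 143/12 − (1/3)x_{West}.
Substituting the second reaction function into the first: x_{West} = 18.75 − 0.5(143/12 − (1/3)x_{West}), which gives (5/6)x_{West} = 307/24 ⇒ x_{West} = 15.35.
Then x_{North} = 143/12 − (1/3)·15.35 = 6.8.
Total catch: 15.35 + 6.8 = 22.15.

22.15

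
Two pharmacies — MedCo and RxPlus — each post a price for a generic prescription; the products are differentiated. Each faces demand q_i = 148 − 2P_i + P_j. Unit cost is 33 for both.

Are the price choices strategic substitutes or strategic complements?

strategic complements

MedCo's profit: π = (P_{MedCo} − 33)(148 − 2P_{MedCo} + P_{RxPlus}).
∂π/∂P_{MedCo} = 214 − 4P_{MedCo} + P_{RxPlus} = 0 ⇒ P_{MedCo} = 53.5 + 0.25P_{RxPlus}.
The best-response slope dP_{MedCo}/dP_{RxPlus} = 0.25 > 0: the reaction function is upward-sloping, so the choices are strategic complements.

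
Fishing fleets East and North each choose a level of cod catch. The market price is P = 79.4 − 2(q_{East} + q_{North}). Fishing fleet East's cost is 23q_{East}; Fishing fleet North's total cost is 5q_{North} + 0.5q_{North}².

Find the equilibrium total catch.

19.875

Fishing fleet East's profit: π = q_{East}(79.4 − 2(q_{East} + q_{North})) − 23q_{East}.
∂π/∂q_{East} = 56.4 − 4q_{East} − 2q_{North} = 0, so q_{East} = 14.1 − 0.5q_{North}.
For North: ∂π/∂q_{North} = 74.4 − 5q_{North} − 2q_{East} = 0 ⇒ q_{North} = 14.88 − 0.4q_{East}.
Solving the two reaction functions simultaneously: (1 − (−0.5)(−0.4))q_{East} = 14.1 − 0.5·14.88, so 0.8q_{East} = 6.66 and q_{East} = 8.325.
Then q_{North} = 14.88 − 0.4·8.325 = 11.55.
Total catch: 8.325 + 11.55 = 19.875.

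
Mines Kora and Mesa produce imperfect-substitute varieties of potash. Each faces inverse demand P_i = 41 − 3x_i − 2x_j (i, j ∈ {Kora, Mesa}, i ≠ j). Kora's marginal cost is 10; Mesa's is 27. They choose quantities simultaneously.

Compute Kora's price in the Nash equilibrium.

Mine Kora's profit: π = x_{Kora}(41 − 3x_{Kora} − 2x_{Mesa}) − 10x_{Kora}.
∂π/∂x_{Kora} = 31 − 6x_{Kora} − 2x_{Mesa} = 0 ⇒ x_{Kora} = 31/6 − (1/3)x_{Mesa}.
Similarly x_{Mesa} = 7/3 − (1/3)x_{Kora}.
Plugging x_{Mesa} into Kora's best response: x_{Kora} = 31/6 − (1/3)(7/3 − (1/3)x_{Kora}) ⇒ (8/9)x_{Kora} = 79/18, so x_{Kora} = 4.9375.
Then x_{Mesa} = 7/3 − (1/3)·4.9375 = 0.6875.
P_{Kora} = 41 − 3·4.9375 − 2·0.6875 = 24.8125.

24.8125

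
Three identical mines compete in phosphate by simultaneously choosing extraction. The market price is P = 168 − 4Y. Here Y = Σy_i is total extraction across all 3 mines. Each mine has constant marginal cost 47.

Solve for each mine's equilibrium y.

A representative mine's profit is π_i = y_i(168 − 4Y) − 47y_i, with Y = y_i + Σ_{j≠i} y_j.
First-order condition: 121 − 8y_i − 4Σ_{j≠i} y_j = 0.
With identical mines, set every y_j = y: then 121 − 8y − 8y = 0, i.e. y = 121/16 = 7.5625.

7.5625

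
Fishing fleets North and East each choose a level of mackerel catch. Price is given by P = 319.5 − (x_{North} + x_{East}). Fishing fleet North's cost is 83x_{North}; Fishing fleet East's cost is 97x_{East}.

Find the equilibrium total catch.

153

Fishing fleet North's profit: π = x_{North}(319.5 − (x_{North} + x_{East})) − 83x_{North}.
∂π/∂x_{North} = 236.5 − 2x_{North} − x_{East} = 0, so x_{North} = 118.25 − 0.5x_{East}.
By the same steps for East: x_{East} = 111.25 − 0.5x_{North}.
Substituting the second reaction function into the first: x_{North} = 118.25 − 0.5(111.25 − 0.5x_{North}), which gives 0.75x_{North} = 62.625 ⇒ x_{North} = 83.5.
Then x_{East} = 111.25 − 0.5·83.5 = 69.5.
Total catch: 83.5 + 69.5 = 153.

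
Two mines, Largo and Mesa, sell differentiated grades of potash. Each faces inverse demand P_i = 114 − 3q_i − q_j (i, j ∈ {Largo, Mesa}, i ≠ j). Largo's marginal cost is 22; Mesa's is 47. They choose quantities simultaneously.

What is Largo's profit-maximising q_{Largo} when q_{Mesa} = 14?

Mine Largo's profit: π = q_{Largo}(114 − 3q_{Largo} − q_{Mesa}) − 22q_{Largo}.
∂π/∂q_{Largo} = 92 − 6q_{Largo} − q_{Mesa} = 0 ⇒ q_{Largo} = 46/3 − (1/6)q_{Mesa}.
At q_{Mesa} = 14: q_{Largo} = 46/3 − (1/6)·14 = 13.

13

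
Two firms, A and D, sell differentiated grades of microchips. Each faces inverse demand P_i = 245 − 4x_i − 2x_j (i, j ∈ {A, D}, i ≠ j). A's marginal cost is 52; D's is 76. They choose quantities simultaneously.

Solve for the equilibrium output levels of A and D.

Firm A's profit: π = x_A(245 − 4x_A − 2x_D) − 52x_A.
∂π/∂x_A = 193 − 8x_A − 2x_D = 0 ⇒ x_A = 24.125 − 0.25x_D.
Similarly x_D = 21.125 − 0.25x_A.
Substituting the second reaction function into the first: x_A = 24.125 − 0.25(21.125 − 0.25x_A), which gives 0.9375x_A = 603/32 ⇒ x_A = 20.1.
Then x_D = 21.125 − 0.25·20.1 = 16.1.

20.1, 16.1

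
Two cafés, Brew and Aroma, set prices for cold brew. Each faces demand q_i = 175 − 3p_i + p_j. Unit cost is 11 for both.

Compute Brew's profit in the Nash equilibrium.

2809.08

Brew's profit: π = (p_{Brew} − 11)(175 − 3p_{Brew} + p_{Aroma}).
∂π/∂p_{Brew} = 208 − 6p_{Brew} + p_{Aroma} = 0 ⇒ p_{Brew} = 104/3 + (1/6)p_{Aroma}.
Setting p_{Brew} = p_{Aroma} in the reaction function: p_{Brew} = 104/3 + (1/6)p_{Brew}, so p_{Brew} = (104/3) / (5/6) = 41.6.
q_{Brew} = 175 − 3·41.6 + 41.6 = 91.8.
Profit = (41.6 − 11)·91.8 = 2809.08.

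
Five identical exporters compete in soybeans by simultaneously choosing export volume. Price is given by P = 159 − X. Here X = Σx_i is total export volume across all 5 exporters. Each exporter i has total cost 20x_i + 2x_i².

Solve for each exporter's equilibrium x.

13.9

A representative exporter's profit is π_i = x_i(159 − X) − 20x_i − 2x_i², with X = x_i + Σ_{j≠i} x_j.
First-order condition: 139 − 6x_i − Σ_{j≠i} x_j = 0.
Imposing symmetry (x_j = x for all j) turns Σ_{j≠i} x_j into 4x, so 139 = 10x and x = 13.9.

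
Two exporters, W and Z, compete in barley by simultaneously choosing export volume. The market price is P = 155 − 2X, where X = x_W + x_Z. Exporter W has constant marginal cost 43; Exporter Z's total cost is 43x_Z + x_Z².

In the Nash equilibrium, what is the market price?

Exporter W's profit: π = x_W(155 − 2(x_W + x_Z)) − 43x_W.
∂π/∂x_W = 112 − 4x_W − 2x_Z = 0, so x_W = 28 − 0.5x_Z.
For Z: ∂π/∂x_Z = 112 − 6x_Z − 2x_W = 0 ⇒ x_Z = 56/3 − (1/3)x_W.
Plugging x_Z into W's best response: x_W = 28 − 0.5(56/3 − (1/3)x_W) ⇒ (5/6)x_W = 56/3, so x_W = 22.4.
Then x_Z = 56/3 − (1/3)·22.4 = 11.2.
Equilibrium price: P = 155 − 2·33.6 = 87.8.

87.8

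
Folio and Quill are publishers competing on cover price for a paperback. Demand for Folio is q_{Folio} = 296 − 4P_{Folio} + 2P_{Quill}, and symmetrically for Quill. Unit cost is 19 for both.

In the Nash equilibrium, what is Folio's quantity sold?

172

Folio's profit: π = (P_{Folio} − 19)(296 − 4P_{Folio} + 2P_{Quill}).
∂π/∂P_{Folio} = 372 − 8P_{Folio} + 2P_{Quill} = 0 ⇒ P_{Folio} = 46.5 + 0.25P_{Quill}.
By symmetry P_{Quill} = P_{Folio}; substituting into the reaction function, 0.75P_{Folio} = 46.5 and P_{Folio} = 62.
q_{Folio} = 296 − 4·62 + 2·62 = 172.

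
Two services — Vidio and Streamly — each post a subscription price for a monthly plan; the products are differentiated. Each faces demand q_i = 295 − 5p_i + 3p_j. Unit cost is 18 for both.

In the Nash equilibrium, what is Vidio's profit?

6845

Vidio's profit: π = (p_{Vidio} − 18)(295 − 5p_{Vidio} + 3p_{Streamly}).
∂π/∂p_{Vidio} = 385 − 10p_{Vidio} + 3p_{Streamly} = 0 ⇒ p_{Vidio} = 38.5 + 0.3p_{Streamly}.
The game is symmetric, so in equilibrium p_{Streamly} = p_{Vidio}: the reaction function gives 0.7p_{Vidio} = 38.5, hence p_{Vidio} = 55.
q_{Vidio} = 295 − 5·55 + 3·55 = 185.
Profit = (55 − 18)·185 = 6845.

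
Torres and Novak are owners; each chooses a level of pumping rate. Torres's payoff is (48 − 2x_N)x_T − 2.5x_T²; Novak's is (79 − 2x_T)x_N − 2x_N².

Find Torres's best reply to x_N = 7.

6.8

Expanding Torres's payoff: 48x_T − 2x_Nx_T − 2.5x_T².
∂π/∂x_T = 48 − 2x_N − 5x_T = 0, so x_T = 9.6 − 0.4x_N.
At x_N = 7: x_T = 9.6 − 0.4·7 = 6.8.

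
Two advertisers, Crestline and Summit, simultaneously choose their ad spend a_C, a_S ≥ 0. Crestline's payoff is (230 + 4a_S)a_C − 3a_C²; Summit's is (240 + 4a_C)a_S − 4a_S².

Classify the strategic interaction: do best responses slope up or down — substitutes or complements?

Expanding Crestline's payoff: 230a_C + 4a_Sa_C − 3a_C².
∂π/∂a_C = 230 + 4a_S − 6a_C = 0, so a_C = 115/3 + (2/3)a_S.
The best-response slope da_C/da_S = 2/3 > 0: the reaction function is upward-sloping, so the choices are strategic complements.

strategic complements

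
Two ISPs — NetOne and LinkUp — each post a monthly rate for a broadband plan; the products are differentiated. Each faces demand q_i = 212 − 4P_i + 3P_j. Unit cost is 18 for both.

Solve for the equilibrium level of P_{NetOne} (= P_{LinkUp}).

NetOne's profit: π = (P_{NetOne} − 18)(212 − 4P_{NetOne} + 3P_{LinkUp}).
∂π/∂P_{NetOne} = 284 − 8P_{NetOne} + 3P_{LinkUp} = 0 ⇒ P_{NetOne} = 35.5 + 0.375P_{LinkUp}.
The game is symmetric, so in equilibrium P_{LinkUp} = P_{NetOne}: the reaction function gives 0.625P_{NetOne} = 35.5, hence P_{NetOne} = 56.8.

56.8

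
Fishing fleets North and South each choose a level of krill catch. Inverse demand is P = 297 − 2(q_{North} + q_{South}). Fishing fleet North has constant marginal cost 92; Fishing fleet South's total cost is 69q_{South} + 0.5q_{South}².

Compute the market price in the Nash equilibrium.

Fishing fleet North's profit: π = q_{North}(297 − 2(q_{North} + q_{South})) − 92q_{North}.
∂π/∂q_{North} = 205 − 4q_{North} − 2q_{South} = 0, so q_{North} = 51.25 − 0.5q_{South}.
For South: ∂π/∂q_{South} = 228 − 5q_{South} − 2q_{North} = 0 ⇒ q_{South} = 45.6 − 0.4q_{North}.
Substituting the second reaction function into the first: q_{North} = 51.25 − 0.5(45.6 − 0.4q_{North}), which gives 0.8q_{North} = 28.45 ⇒ q_{North} = 35.5625.
Then q_{South} = 45.6 − 0.4·35.5625 = 31.375.
Equilibrium price: P = 297 − 2·66.9375 = 163.125.

163.125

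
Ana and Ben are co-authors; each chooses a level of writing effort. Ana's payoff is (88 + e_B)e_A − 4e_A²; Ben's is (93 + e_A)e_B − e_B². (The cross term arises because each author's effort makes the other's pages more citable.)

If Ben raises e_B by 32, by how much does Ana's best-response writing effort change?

4

Expanding Ana's payoff: 88e_A + e_Be_A − 4e_A².
∂π/∂e_A = 88 + e_B − 8e_A = 0, so e_A = 11 + 0.125e_B.
The reaction-function slope is 0.125, so a 32-unit rise in e_B moves e_A by 0.125 × 32 = 4. Ana's best response rises — the actions are strategic complements.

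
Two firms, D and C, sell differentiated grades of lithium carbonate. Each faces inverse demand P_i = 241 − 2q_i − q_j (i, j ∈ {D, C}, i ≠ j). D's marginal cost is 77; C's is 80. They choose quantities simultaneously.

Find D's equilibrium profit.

2178

Firm D's profit: π = q_D(241 − 2q_D − q_C) − 77q_D.
∂π/∂q_D = 164 − 4q_D − q_C = 0 ⇒ q_D = 41 − 0.25q_C.
Similarly q_C = 40.25 − 0.25q_D.
Substituting the second reaction function into the first: q_D = 41 − 0.25(40.25 − 0.25q_D), which gives 0.9375q_D = 30.9375 ⇒ q_D = 33.
Then q_C = 40.25 − 0.25·33 = 32.
P_D = 241 − 2·33 − 32 = 143.
Profit = (143 − 77)·33 = 2178.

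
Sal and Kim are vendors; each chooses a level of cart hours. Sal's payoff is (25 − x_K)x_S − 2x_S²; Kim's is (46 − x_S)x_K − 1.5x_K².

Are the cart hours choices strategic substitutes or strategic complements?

strategic substitutes

Expanding Sal's payoff: 25x_S − x_Kx_S − 2x_S².
∂π/∂x_S = 25 − x_K − 4x_S = 0, so x_S = 6.25 − 0.25x_K.
The best-response slope dx_S/dx_K = −0.25 < 0: the reaction function is downward-sloping, so the choices are strategic substitutes.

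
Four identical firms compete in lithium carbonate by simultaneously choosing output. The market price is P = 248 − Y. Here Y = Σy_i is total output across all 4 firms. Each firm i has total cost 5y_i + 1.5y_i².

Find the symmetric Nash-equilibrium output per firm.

30.375

A representative firm's profit is π_i = y_i(248 − Y) − 5y_i − 1.5y_i², with Y = y_i + Σ_{j≠i} y_j.
First-order condition: 243 − 5y_i − Σ_{j≠i} y_j = 0.
Imposing symmetry (y_j = y for all j) turns Σ_{j≠i} y_j into 3y, so 243 = 8y and y = 30.375.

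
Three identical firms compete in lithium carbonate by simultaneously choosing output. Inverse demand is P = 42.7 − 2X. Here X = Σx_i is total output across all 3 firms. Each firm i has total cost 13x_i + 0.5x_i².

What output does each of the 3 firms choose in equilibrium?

A representative firm's profit is π_i = x_i(42.7 − 2X) − 13x_i − 0.5x_i², with X = x_i + Σ_{j≠i} x_j.
First-order condition: 29.7 − 5x_i − 2Σ_{j≠i} x_j = 0.
Imposing symmetry (x_j = x for all j) turns Σ_{j≠i} x_j into 2x, so 29.7 = 9x and x = 3.3.

3.3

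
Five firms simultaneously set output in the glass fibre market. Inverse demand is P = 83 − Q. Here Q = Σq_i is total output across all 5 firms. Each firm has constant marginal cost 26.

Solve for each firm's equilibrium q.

A representative firm's profit is π_i = q_i(83 − Q) − 26q_i, with Q = q_i + Σ_{j≠i} q_j.
First-order condition: 57 − 2q_i − Σ_{j≠i} q_j = 0.
In a symmetric equilibrium every firm chooses the same q, so Σ_{j≠i} q_j = 4q. The condition becomes 57 − 6q = 0, giving q = 57/6 = 9.5.

9.5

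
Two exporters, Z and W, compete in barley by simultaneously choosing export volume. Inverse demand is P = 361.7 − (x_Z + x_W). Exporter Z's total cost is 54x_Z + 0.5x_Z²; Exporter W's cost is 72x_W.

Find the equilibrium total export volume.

Exporter Z's profit: π = x_Z(361.7 − (x_Z + x_W)) − 54x_Z − 0.5x_Z².
∂π/∂x_Z = 307.7 − 3x_Z − x_W = 0, so x_Z = 3077/30 − (1/3)x_W.
For W: ∂π/∂x_W = 289.7 − 2x_W − x_Z = 0 ⇒ x_W = 144.85 − 0.5x_Z.
Substituting the second reaction function into the first: x_Z = 3077/30 − (1/3)(144.85 − 0.5x_Z), which gives (5/6)x_Z = 3257/60 ⇒ x_Z = 65.14.
Then x_W = 144.85 − 0.5·65.14 = 112.28.
Total export volume: 65.14 + 112.28 = 177.42.

177.42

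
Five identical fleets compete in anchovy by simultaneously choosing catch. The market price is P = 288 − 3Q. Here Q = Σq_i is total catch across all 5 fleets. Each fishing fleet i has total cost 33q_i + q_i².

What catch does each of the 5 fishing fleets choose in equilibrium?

A representative fishing fleet's profit is π_i = q_i(288 − 3Q) − 33q_i − q_i², with Q = q_i + Σ_{j≠i} q_j.
First-order condition: 255 − 8q_i − 3Σ_{j≠i} q_j = 0.
Imposing symmetry (q_j = q for all j) turns Σ_{j≠i} q_j into 4q, so 255 = 20q and q = 12.75.

12.75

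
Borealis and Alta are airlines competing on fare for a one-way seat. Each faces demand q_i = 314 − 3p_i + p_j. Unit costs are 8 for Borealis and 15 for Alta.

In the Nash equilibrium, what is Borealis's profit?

10872.12

Borealis's profit: π = (p_{Borealis} − 8)(314 − 3p_{Borealis} + p_{Alta}).
∂π/∂p_{Borealis} = 338 − 6p_{Borealis} + p_{Alta} = 0 ⇒ p_{Borealis} = 169/3 + (1/6)p_{Alta}.
Similarly p_{Alta} = 359/6 + (1/6)p_{Borealis}.
Solving the two reaction functions simultaneously: (1 − (1/6)(1/6))p_{Borealis} = 169/3 + (1/6)·(359/6), so (35/36)p_{Borealis} = 2387/36 and p_{Borealis} = 68.2.
Then p_{Alta} = 359/6 + (1/6)·68.2 = 71.2.
q_{Borealis} = 314 − 3·68.2 + 71.2 = 180.6.
Profit = (68.2 − 8)·180.6 = 10872.12.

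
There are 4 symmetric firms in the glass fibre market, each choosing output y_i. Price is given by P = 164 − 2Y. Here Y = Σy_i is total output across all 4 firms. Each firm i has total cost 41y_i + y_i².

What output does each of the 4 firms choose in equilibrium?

10.25

A representative firm's profit is π_i = y_i(164 − 2Y) − 41y_i − y_i², with Y = y_i + Σ_{j≠i} y_j.
First-order condition: 123 − 6y_i − 2Σ_{j≠i} y_j = 0.
In a symmetric equilibrium every firm chooses the same y, so Σ_{j≠i} y_j = 3y. The condition becomes 123 − 12y = 0, giving y = 123/12 = 10.25.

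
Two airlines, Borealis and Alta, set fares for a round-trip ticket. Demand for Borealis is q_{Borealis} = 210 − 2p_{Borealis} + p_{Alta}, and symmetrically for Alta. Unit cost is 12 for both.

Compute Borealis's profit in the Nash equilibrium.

8712

Borealis's profit: π = (p_{Borealis} − 12)(210 − 2p_{Borealis} + p_{Alta}).
∂π/∂p_{Borealis} = 234 − 4p_{Borealis} + p_{Alta} = 0 ⇒ p_{Borealis} = 58.5 + 0.25p_{Alta}.
By symmetry p_{Alta} = p_{Borealis}; substituting into the reaction function, 0.75p_{Borealis} = 58.5 and p_{Borealis} = 78.
q_{Borealis} = 210 − 2·78 + 78 = 132.
Profit = (78 − 12)·132 = 8712.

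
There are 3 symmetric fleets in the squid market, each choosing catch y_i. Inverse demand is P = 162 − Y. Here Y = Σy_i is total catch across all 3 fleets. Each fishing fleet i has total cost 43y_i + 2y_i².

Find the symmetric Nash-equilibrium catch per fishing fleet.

14.875

A representative fishing fleet's profit is π_i = y_i(162 − Y) − 43y_i − 2y_i², with Y = y_i + Σ_{j≠i} y_j.
First-order condition: 119 − 6y_i − Σ_{j≠i} y_j = 0.
In a symmetric equilibrium every fishing fleet chooses the same y, so Σ_{j≠i} y_j = 2y. The condition becomes 119 − 8y = 0, giving y = 119/8 = 14.875.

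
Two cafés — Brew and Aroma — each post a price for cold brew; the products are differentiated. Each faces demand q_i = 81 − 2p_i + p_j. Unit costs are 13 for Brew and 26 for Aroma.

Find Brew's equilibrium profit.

1190.72

Brew's profit: π = (p_{Brew} − 13)(81 − 2p_{Brew} + p_{Aroma}).
∂π/∂p_{Brew} = 107 − 4p_{Brew} + p_{Aroma} = 0 ⇒ p_{Brew} = 26.75 + 0.25p_{Aroma}.
Similarly p_{Aroma} = 33.25 + 0.25p_{Brew}.
Plugging p_{Aroma} into Brew's best response: p_{Brew} = 26.75 + 0.25(33.25 + 0.25p_{Brew}) ⇒ 0.9375p_{Brew} = 35.0625, so p_{Brew} = 37.4.
Then p_{Aroma} = 33.25 + 0.25·37.4 = 42.6.
q_{Brew} = 81 − 2·37.4 + 42.6 = 48.8.
Profit = (37.4 − 13)·48.8 = 1190.72.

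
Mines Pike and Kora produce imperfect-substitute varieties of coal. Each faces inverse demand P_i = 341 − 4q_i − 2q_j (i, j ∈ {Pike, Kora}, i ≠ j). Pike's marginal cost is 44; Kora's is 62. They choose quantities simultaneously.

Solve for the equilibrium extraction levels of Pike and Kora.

Mine Pike's profit: π = q_{Pike}(341 − 4q_{Pike} − 2q_{Kora}) − 44q_{Pike}.
∂π/∂q_{Pike} = 297 − 8q_{Pike} − 2q_{Kora} = 0 ⇒ q_{Pike} = 37.125 − 0.25q_{Kora}.
Similarly q_{Kora} = 34.875 − 0.25q_{Pike}.
Plugging q_{Kora} into Pike's best response: q_{Pike} = 37.125 − 0.25(34.875 − 0.25q_{Pike}) ⇒ 0.9375q_{Pike} = 909/32, so q_{Pike} = 30.3.
Then q_{Kora} = 34.875 − 0.25·30.3 = 27.3.

30.3, 27.3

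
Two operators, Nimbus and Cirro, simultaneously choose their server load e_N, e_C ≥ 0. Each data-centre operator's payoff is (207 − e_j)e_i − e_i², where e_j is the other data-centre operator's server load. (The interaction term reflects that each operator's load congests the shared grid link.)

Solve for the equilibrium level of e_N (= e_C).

Nimbus's payoff is (207 − e_C)e_N − e_N².
∂π/∂e_N = 207 − e_C − 2e_N = 0, so e_N = 103.5 − 0.5e_C.
By symmetry e_C = e_N; substituting into the reaction function, 1.5e_N = 103.5 and e_N = 69.

69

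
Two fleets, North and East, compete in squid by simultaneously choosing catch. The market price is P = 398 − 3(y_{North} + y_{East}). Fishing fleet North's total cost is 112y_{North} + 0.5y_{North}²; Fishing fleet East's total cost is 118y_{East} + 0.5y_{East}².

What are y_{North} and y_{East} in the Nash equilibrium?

29.05, 27.55

Fishing fleet North's profit: π = y_{North}(398 − 3(y_{North} + y_{East})) − 112y_{North} − 0.5y_{North}².
∂π/∂y_{North} = 286 − 7y_{North} − 3y_{East} = 0, so y_{North} = 286/7 − (3/7)y_{East}.
By the same steps for East: y_{East} = 40 − (3/7)y_{North}.
Plugging y_{East} into North's best response: y_{North} = 286/7 − (3/7)(40 − (3/7)y_{North}) ⇒ (40/49)y_{North} = 166/7, so y_{North} = 29.05.
Then y_{East} = 40 − (3/7)·29.05 = 27.55.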